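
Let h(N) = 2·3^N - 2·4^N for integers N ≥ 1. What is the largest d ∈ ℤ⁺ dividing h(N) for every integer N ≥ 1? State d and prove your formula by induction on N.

d = 2

Computing the first values: h(1) = -2 and h(2) = -14; gcd(-2, -14) = 2, so d ≤ 2.
We prove 2 | 2·3^N - 2·4^N for all N ≥ 1 by induction on N.
Base step (N = 1): h(1) = -2 = 2·(-1), so 2 | h(1).
Inductive step: suppose the statement holds for some p ≥ 1, i.e. 2 | h(p). Then
h(p+1) − 4·h(p) = (2·3^(p+1) - 2·4^(p+1)) − 4·(2·3^p - 2·4^p) = (2)·3^p·(3 − 4) = (-2)·3^p. Since 2 | h(p) by the inductive hypothesis, 2 | 4·h(p); and 2 | -2 since -2 = 2·-1. Therefore 2 | h(p+1).
Hence, by induction on N, the claim holds for every N ≥ 1.
Therefore the largest such d is 2.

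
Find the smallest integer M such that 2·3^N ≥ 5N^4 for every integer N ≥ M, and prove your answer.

At N = 8: 13122 < 20480, so the inequality fails and M ≥ 9. We prove 2·3^N ≥ 5N^4 for all N ≥ 9.
When N = 9: 2·3^N = 39366 and 5N^4 = 32805, so 39366 ≥ 32805.
Suppose the result is true for N = m, so 2·3^m ≥ 5m^4.
Then 2·3^(m + 1) = 3·(2·3^m) ≥ 3·(5m^4).
Also, for m ≥ 9 we have 3·(5m^4) ≥ 5(m+1)^4, since 3 ≥ (1 + 1/m)^4 for all m ≥ 9.
Combining, 2·3^(m + 1) ≥ 5(m+1)^4.
By the principle of mathematical induction, the result holds for all N ≥ 9.
Hence the smallest such M is 9.

M = 9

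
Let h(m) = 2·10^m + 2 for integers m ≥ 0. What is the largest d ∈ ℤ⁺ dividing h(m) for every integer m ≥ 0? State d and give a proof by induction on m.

d = 2

Computing the first values: h(0) = 4 and h(1) = 22; gcd(4, 22) = 2, so d ≤ 2.
We prove 2 | 2·10^m + 2 for all m ≥ 0 by induction on m.
For the base case m = 0: h(0) = 4 = 2·(2), so 2 | h(0).
Inductive step: assume the claim holds for m = i, i.e. 2 | h(i). Then
h(i+1) = 2·10^(i+1) + 2 = 10·(2·10^i + 2) - 18 = 10·h(i) - 18. The first term is divisible by 2 by the inductive hypothesis, and -18 is divisible by 2. Hence 2 | h(i+1).
By the principle of mathematical induction, the result holds for all m ≥ 0.
Therefore the largest such d is 2.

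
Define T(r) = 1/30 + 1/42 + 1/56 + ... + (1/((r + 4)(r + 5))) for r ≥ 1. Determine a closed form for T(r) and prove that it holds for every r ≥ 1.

T(r) = r/(5(r + 5))

We claim T(r) = r/(5(r + 5)) for all r ≥ 1.
When r = 1: T(1) = 1/30, and the closed form gives 1/30. They agree.
Inductive step: assume the claim holds for r = k, so T(k) = k/(5(k + 5)).
Then T(k+1) = T(k) + (1/((k + 5)(k + 6))) = (k/(5(k + 5))) + (1/((k + 5)(k + 6))).
Simplifying, T(k+1) = (k + 1)/(5(k + 6)) = (k+1)/(5((k+1) + 5)),
which is the closed form with r = k+1.
By induction, the statement is established for all r ≥ 1.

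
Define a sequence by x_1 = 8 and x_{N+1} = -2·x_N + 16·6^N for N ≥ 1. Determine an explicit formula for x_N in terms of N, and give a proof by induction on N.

Computing the first terms: x_1 = 8, x_2 = 80, x_3 = 416. This suggests x_N = -(-2)^(N + 1) + 2·6^N.
When N = 1: the formula gives 8 = 8 = x_1.
For the inductive step, assume it holds for an arbitrary i ≥ 1, so x_i = -(-2)^(i + 1) + 2·6^i.
Then x_{i+1} = -2·x_i + 16·6^i = -2·(-(-2)^(i + 1) + 2·6^i) + 16·6^i = -(-2)^(i + 2) + 2·6^(i + 1) = -(-2)^((i+1) + 1) + 2·6^(i+1),
which is the claimed formula at N = i+1.
Hence, by induction on N, the claim holds for every N ≥ 1.

x_N = -(-2)^(N + 1) + 2·6^N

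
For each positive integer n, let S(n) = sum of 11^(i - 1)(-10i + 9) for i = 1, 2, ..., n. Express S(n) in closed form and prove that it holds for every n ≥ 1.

We claim S(n) = 11^n(-n + 1) - 1 for all n ≥ 1.
When n = 1: S(1) = -1, and the closed form gives -1. They agree.
Inductive step: assume the claim holds for n = i, so S(i) = 11^i(-i + 1) - 1.
Then S(i+1) = S(i) + (11^i(-10i - 1)) = (11^i(-i + 1) - 1) + (11^i(-10i - 1)).
Simplifying, S(i+1) = -11·11^i·i - 1 = 11^(i+1)(-(i+1) + 1) - 1,
which is the closed form with n = i+1.
By induction, the statement is established for all n ≥ 1.

S(n) = 11^n(-n + 1) - 1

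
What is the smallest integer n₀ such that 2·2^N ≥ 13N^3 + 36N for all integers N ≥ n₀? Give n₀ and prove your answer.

At N = 14: 32768 < 36176, so the inequality fails and n₀ ≥ 15. We prove 2·2^N ≥ 13N^3 + 36N for all N ≥ 15.
Base step (N = 15): 2·2^N = 65536 and 13N^3 + 36N = 44415, so 65536 ≥ 44415.
Suppose the result is true for N = j, so 2·2^j ≥ 13j^3 + 36j.
Then 2·2^(j + 1) = 2·(2·2^j) ≥ 2·(13j^3 + 36j).
Also, for j ≥ 15 we have 2·(13j^3 + 36j) ≥ 13(j+1)^3 + 36(j+1), since 2·(13j^3 + 36j) − (13(j+1)^3 + 36(j+1)) = 13j^3 - 39j^2 - 3j - 49, which is nonnegative for all j ≥ 15.
Combining, 2·2^(j + 1) ≥ 13(j+1)^3 + 36(j+1).
This completes the induction.
Hence the smallest such n₀ is 15.

n₀ = 15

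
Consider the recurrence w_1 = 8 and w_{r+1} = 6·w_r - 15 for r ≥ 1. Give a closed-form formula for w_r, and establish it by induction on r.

w_r = 5·6^(r - 1) + 3

Computing the first terms: w_1 = 8, w_2 = 33, w_3 = 183. This suggests w_r = 5·6^(r - 1) + 3.
Base step (r = 1): the formula gives 8 = 8 = w_1.
Inductive step: suppose the statement holds for some j ≥ 1, so w_j = 5·6^(j - 1) + 3.
Then w_{j+1} = 6·w_j - 15 = 6·(5·6^(j - 1) + 3) - 15 = 5·6^j + 3 = 5·6^((j+1) - 1) + 3,
which is the claimed formula at r = j+1.
This completes the induction.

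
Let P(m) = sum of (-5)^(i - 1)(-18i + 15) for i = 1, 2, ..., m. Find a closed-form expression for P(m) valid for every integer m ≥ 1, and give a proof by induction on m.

P(m) = (-5)^m(3m - 2) + 2

We claim P(m) = (-5)^m(3m - 2) + 2 for all m ≥ 1.
Base step (m = 1): P(1) = -3, and the closed form gives -3. They agree.
Inductive step: suppose the statement holds for some i ≥ 1, so P(i) = (-5)^i(3i - 2) + 2.
Then P(i+1) = P(i) + ((-5)^i(-18i - 3)) = ((-5)^i(3i - 2) + 2) + ((-5)^i(-18i - 3)).
Simplifying, P(i+1) = -15(-5)^i·i - 5(-5)^i + 2 = (-5)^(i+1)(3(i+1) - 2) + 2,
which is the closed form with m = i+1.
By the principle of mathematical induction, the result holds for all m ≥ 1.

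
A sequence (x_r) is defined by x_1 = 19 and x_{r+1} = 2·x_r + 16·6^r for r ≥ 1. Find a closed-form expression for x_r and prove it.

Computing the first terms: x_1 = 19, x_2 = 134, x_3 = 844. This suggests x_r = -5·2^(r - 1) + 4·6^r.
Base step (r = 1): the formula gives 19 = 19 = x_1.
Inductive step: assume the claim holds for r = j, so x_j = -5·2^(j - 1) + 4·6^j.
Then x_{j+1} = 2·x_j + 16·6^j = 2·(-5·2^(j - 1) + 4·6^j) + 16·6^j = -5·2^j + 4·6^(j + 1) = -5·2^((j+1) - 1) + 4·6^(j+1),
which is the claimed formula at r = j+1.
Hence, by induction on r, the claim holds for every r ≥ 1.

x_r = -5·2^(r - 1) + 4·6^r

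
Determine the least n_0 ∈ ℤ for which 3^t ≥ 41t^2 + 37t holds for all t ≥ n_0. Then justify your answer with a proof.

n_0 = 8

At t = 7: 2187 < 2268, so the inequality fails and n_0 ≥ 8. We prove 3^t ≥ 41t^2 + 37t for all t ≥ 8.
For the base case t = 8: 3^t = 6561 and 41t^2 + 37t = 2920, so 6561 ≥ 2920.
Inductive step: assume the claim holds for t = i, so 3^i ≥ 41i^2 + 37i.
Then 3^(i + 1) = 3·(3^i) ≥ 3·(41i^2 + 37i).
Also, for i ≥ 8 we have 3·(41i^2 + 37i) ≥ 41(i+1)^2 + 37(i+1), since 3·(41i^2 + 37i) − (41(i+1)^2 + 37(i+1)) = 82i^2 - 8i - 78, which is nonnegative for all i ≥ 8.
Combining, 3^(i + 1) ≥ 41(i+1)^2 + 37(i+1).
By the principle of mathematical induction, the result holds for all t ≥ 8.
Hence the smallest such n_0 is 8.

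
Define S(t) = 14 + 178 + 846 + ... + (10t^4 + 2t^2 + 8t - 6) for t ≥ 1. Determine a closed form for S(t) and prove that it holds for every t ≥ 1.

We claim S(t) = t(2t^4 + 5t^3 + 4t^2 + 5t - 2) for all t ≥ 1.
For the base case t = 1: S(1) = 14, and the closed form gives 14. They agree.
For the inductive step, assume it holds for an arbitrary i ≥ 1, so S(i) = i(2i^4 + 5i^3 + 4i^2 + 5i - 2).
Then S(i+1) = S(i) + (8i + 10(i + 1)^4 + 2(i + 1)^2 + 2) = (i(2i^4 + 5i^3 + 4i^2 + 5i - 2)) + (8i + 10(i + 1)^4 + 2(i + 1)^2 + 2).
Simplifying, S(i+1) = (i + 1)(2i^4 + 13i^3 + 31i^2 + 36i + 14) = (i+1)(2(i+1)^4 + 5(i+1)^3 + 4(i+1)^2 + 5(i+1) - 2),
which is the closed form with t = i+1.
By the principle of mathematical induction, the result holds for all t ≥ 1.

S(t) = t(2t^4 + 5t^3 + 4t^2 + 5t - 2)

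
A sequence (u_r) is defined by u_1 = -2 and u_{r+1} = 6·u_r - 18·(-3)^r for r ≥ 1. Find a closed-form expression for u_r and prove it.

Computing the first terms: u_1 = -2, u_2 = 42, u_3 = 90. This suggests u_r = 2(-3)^r + 4·6^(r - 1).
When r = 1: the formula gives -2 = -2 = u_1.
Inductive step: suppose the statement holds for some i ≥ 1, so u_i = 2(-3)^i + 4·6^(i - 1).
Then u_{i+1} = 6·u_i - 18·(-3)^i = 6·(2(-3)^i + 4·6^(i - 1)) - 18·(-3)^i = 2(-3)^(i + 1) + 4·6^i = 2(-3)^(i+1) + 4·6^((i+1) - 1),
which is the claimed formula at r = i+1.
Hence, by induction on r, the claim holds for every r ≥ 1.

u_r = 2(-3)^r + 4·6^(r - 1)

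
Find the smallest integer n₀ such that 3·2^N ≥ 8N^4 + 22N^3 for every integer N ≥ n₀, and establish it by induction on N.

n₀ = 19

At N = 18: 786432 < 968112, so the inequality fails and n₀ ≥ 19. We prove 3·2^N ≥ 8N^4 + 22N^3 for all N ≥ 19.
When N = 19: 3·2^N = 1572864 and 8N^4 + 22N^3 = 1193466, so 1572864 ≥ 1193466.
Inductive step: suppose the statement holds for some i ≥ 19, so 3·2^i ≥ 8i^4 + 22i^3.
Then 3·2^(i + 1) = 2·(3·2^i) ≥ 2·(8i^4 + 22i^3).
Also, for i ≥ 19 we have 2·(8i^4 + 22i^3) ≥ 8(i+1)^4 + 22(i+1)^3, since 2·(8i^4 + 22i^3) − (8(i+1)^4 + 22(i+1)^3) = 8i^4 - 10i^3 - 114i^2 - 98i - 30, which is nonnegative for all i ≥ 19.
Combining, 3·2^(i + 1) ≥ 8(i+1)^4 + 22(i+1)^3.
This completes the induction.
Hence the smallest such n₀ is 19.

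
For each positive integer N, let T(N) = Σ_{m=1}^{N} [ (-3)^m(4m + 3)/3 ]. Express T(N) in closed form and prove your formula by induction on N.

T(N) = (-3)^N(N + 1) - 1

We claim T(N) = (-3)^N(N + 1) - 1 for all N ≥ 1.
For the base case N = 1: T(1) = -7, and the closed form gives -7. They agree.
Suppose the result is true for N = m, so T(m) = (-3)^m(m + 1) - 1.
Then T(m+1) = T(m) + ((-3)^m(-4m - 7)) = ((-3)^m(m + 1) - 1) + ((-3)^m(-4m - 7)).
Simplifying, T(m+1) = -3(-3)^m·m - 6(-3)^m - 1 = (-3)^(m+1)((m+1) + 1) - 1,
which is the closed form with N = m+1.
Hence, by induction on N, the claim holds for every N ≥ 1.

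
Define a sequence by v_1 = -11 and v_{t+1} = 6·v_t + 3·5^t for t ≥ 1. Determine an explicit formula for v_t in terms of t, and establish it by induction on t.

v_t = -3·5^t + 4·6^(t - 1)

Computing the first terms: v_1 = -11, v_2 = -51, v_3 = -231. This suggests v_t = -3·5^t + 4·6^(t - 1).
Base step (t = 1): the formula gives -11 = -11 = v_1.
For the inductive step, assume it holds for an arbitrary i ≥ 1, so v_i = -3·5^i + 4·6^(i - 1).
Then v_{i+1} = 6·v_i + 3·5^i = 6·(-3·5^i + 4·6^(i - 1)) + 3·5^i = -3·5^(i + 1) + 4·6^i = -3·5^(i+1) + 4·6^((i+1) - 1),
which is the claimed formula at t = i+1.
By induction, the statement is established for all t ≥ 1.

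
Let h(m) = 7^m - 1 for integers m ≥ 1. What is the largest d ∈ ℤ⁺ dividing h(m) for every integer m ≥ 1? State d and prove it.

d = 6

Computing the first values: h(1) = 6 and h(2) = 48; gcd(6, 48) = 6, so d ≤ 6.
We prove 6 | 7^m - 1 for all m ≥ 1 by induction on m.
When m = 1: h(1) = 6 = 6·(1), so 6 | h(1).
Inductive step: suppose the statement holds for some i ≥ 1, i.e. 6 | h(i). Then
7^{i+1} − 1^{i+1} = 7·7^i − 1·1^i = 7·(7^i − 1^i) + (6)·1^i. The first term is divisible by 6 by the inductive hypothesis, and the second term (6)·1^i is divisible by 6 since 6 | 6. Hence 6 | h(i+1).
By the principle of mathematical induction, the result holds for all m ≥ 1.
Therefore the largest such d is 6.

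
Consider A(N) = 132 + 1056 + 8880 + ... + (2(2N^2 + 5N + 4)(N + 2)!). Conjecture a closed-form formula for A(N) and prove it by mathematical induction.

We claim A(N) = (4N + 2)(N + 3)! - 12 for all N ≥ 1.
Base case (N = 1): A(1) = 132, and the closed form gives 132. They agree.
For the inductive step, assume it holds for an arbitrary k ≥ 1, so A(k) = (4k + 2)(k + 3)! - 12.
Then A(k+1) = A(k) + (2(2k^2 + 9k + 11)(k + 3)!) = ((4k + 2)(k + 3)! - 12) + (2(2k^2 + 9k + 11)(k + 3)!).
Simplifying, A(k+1) = (4(k+1) + 2)((k+1) + 3)! - 12,
which is the closed form with N = k+1.
By induction, the statement is established for all N ≥ 1.

A(N) = (4N + 2)(N + 3)! - 12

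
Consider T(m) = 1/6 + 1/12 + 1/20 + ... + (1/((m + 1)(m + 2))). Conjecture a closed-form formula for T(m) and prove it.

T(m) = m/(2(m + 2))

We claim T(m) = m/(2(m + 2)) for all m ≥ 1.
When m = 1: T(1) = 1/6, and the closed form gives 1/6. They agree.
Inductive step: assume the claim holds for m = i, so T(i) = i/(2(i + 2)).
Then T(i+1) = T(i) + (1/((i + 2)(i + 3))) = (i/(2(i + 2))) + (1/((i + 2)(i + 3))).
Simplifying, T(i+1) = (i + 1)/(2(i + 3)) = (i+1)/(2((i+1) + 2)),
which is the closed form with m = i+1.
By induction, the statement is established for all m ≥ 1.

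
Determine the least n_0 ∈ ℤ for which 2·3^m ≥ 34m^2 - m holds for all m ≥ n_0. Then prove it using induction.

At m = 5: 486 < 845, so the inequality fails and n_0 ≥ 6. We prove 2·3^m ≥ 34m^2 - m for all m ≥ 6.
When m = 6: 2·3^m = 1458 and 34m^2 - m = 1218, so 1458 ≥ 1218.
Suppose the result is true for m = p, so 2·3^p ≥ 34p^2 - p.
Then 2·3^(p + 1) = 3·(2·3^p) ≥ 3·(34p^2 - p).
Also, for p ≥ 6 we have 3·(34p^2 - p) ≥ 34(p+1)^2 - (p+1), since 3·(34p^2 - p) − (34(p+1)^2 - (p+1)) = 68p^2 - 70p - 33, which is nonnegative for all p ≥ 6.
Combining, 2·3^(p + 1) ≥ 34(p+1)^2 - (p+1).
This completes the induction.
Hence the smallest such n_0 is 6.

n_0 = 6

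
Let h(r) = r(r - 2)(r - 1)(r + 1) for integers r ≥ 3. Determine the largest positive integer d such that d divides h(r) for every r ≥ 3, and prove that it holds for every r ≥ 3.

d = 24

Computing the first values: h(3) = 24 and h(4) = 120; gcd(24, 120) = 24, so d ≤ 24.
We prove 24 | r(r - 2)(r - 1)(r + 1) for all r ≥ 3 by induction on r.
Base case (r = 3): h(3) = 24 = 24·(1), so 24 | h(3).
For the inductive step, assume it holds for an arbitrary m ≥ 3, i.e. 24 | h(m). Then
h(m+1) − h(m) = (m-1)·m·(m+1)·(m+2) − (m-2)·(m-1)·m·(m+1) = (m-1)·m·(m+1)·[(m+2) − (m-2)] = 4·(m-1)·m·(m+1). The product of 3 consecutive integers is divisible by (3)! = 6, so h(m+1) − h(m) is divisible by 4·6 = 24. By the inductive hypothesis 24 | h(m), hence 24 | h(m+1).
This completes the induction.
Therefore the largest such d is 24.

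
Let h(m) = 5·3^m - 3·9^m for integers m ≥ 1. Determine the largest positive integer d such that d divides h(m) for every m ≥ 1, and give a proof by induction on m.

Computing the first values: h(1) = -12 and h(2) = -198; gcd(-12, -198) = 6, so d ≤ 6.
We prove 6 | 5·3^m - 3·9^m for all m ≥ 1 by induction on m.
For the base case m = 1: h(1) = -12 = 6·(-2), so 6 | h(1).
Inductive step: suppose the statement holds for some r ≥ 1, i.e. 6 | h(r). Then
h(r+1) − 9·h(r) = (5·3^(r+1) - 3·9^(r+1)) − 9·(5·3^r - 3·9^r) = (5)·3^r·(3 − 9) = (-30)·3^r. Since 6 | h(r) by the inductive hypothesis, 6 | 9·h(r); and 6 | -30 since -30 = 6·-5. Therefore 6 | h(r+1).
By the principle of mathematical induction, the result holds for all m ≥ 1.
Therefore the largest such d is 6.

d = 6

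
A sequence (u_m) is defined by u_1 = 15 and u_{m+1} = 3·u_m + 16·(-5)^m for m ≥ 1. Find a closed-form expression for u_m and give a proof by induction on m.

Computing the first terms: u_1 = 15, u_2 = -35, u_3 = 295. This suggests u_m = -2(-5)^m + 5·3^(m - 1).
Base case (m = 1): the formula gives 15 = 15 = u_1.
For the inductive step, assume it holds for an arbitrary p ≥ 1, so u_p = -2(-5)^p + 5·3^(p - 1).
Then u_{p+1} = 3·u_p + 16·(-5)^p = 3·(-2(-5)^p + 5·3^(p - 1)) + 16·(-5)^p = -2(-5)^(p + 1) + 5·3^p = -2(-5)^(p+1) + 5·3^((p+1) - 1),
which is the claimed formula at m = p+1.
This completes the induction.

u_m = -2(-5)^m + 5·3^(m - 1)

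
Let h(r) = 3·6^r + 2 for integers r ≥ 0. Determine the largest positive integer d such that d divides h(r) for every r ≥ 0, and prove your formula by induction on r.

d = 5

Computing the first values: h(0) = 5 and h(1) = 20; gcd(5, 20) = 5, so d ≤ 5.
We prove 5 | 3·6^r + 2 for all r ≥ 0 by induction on r.
For the base case r = 0: h(0) = 5 = 5·(1), so 5 | h(0).
Suppose the result is true for r = p, i.e. 5 | h(p). Then
h(p+1) = 3·6^(p+1) + 2 = 6·(3·6^p + 2) - 10 = 6·h(p) - 10. The first term is divisible by 5 by the inductive hypothesis, and -10 is divisible by 5. Hence 5 | h(p+1).
Hence, by induction on r, the claim holds for every r ≥ 0.
Therefore the largest such d is 5.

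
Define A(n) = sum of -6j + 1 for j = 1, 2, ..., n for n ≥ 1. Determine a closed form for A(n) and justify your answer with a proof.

A(n) = -n(3n + 2)

We claim A(n) = -n(3n + 2) for all n ≥ 1.
For the base case n = 1: A(1) = -5, and the closed form gives -5. They agree.
Suppose the result is true for n = j, so A(j) = j(-3j - 2).
Then A(j+1) = A(j) + (-6j - 5) = (j(-3j - 2)) + (-6j - 5).
Simplifying, A(j+1) = -(j + 1)(3j + 5) = -(j+1)(3(j+1) + 2),
which is the closed form with n = j+1.
By induction, the statement is established for all n ≥ 1.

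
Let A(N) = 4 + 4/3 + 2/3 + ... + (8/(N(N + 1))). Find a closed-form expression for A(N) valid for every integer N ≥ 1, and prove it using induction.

We claim A(N) = 8N/(N + 1) for all N ≥ 1.
Base step (N = 1): A(1) = 4, and the closed form gives 4. They agree.
Inductive step: suppose the statement holds for some i ≥ 1, so A(i) = 8i/(i + 1).
Then A(i+1) = A(i) + (8/((i + 1)(i + 2))) = (8i/(i + 1)) + (8/((i + 1)(i + 2))).
Simplifying, A(i+1) = 8(i + 1)/(i + 2) = 8(i+1)/((i+1) + 1),
which is the closed form with N = i+1.
By the principle of mathematical induction, the result holds for all N ≥ 1.

A(N) = 8N/(N + 1)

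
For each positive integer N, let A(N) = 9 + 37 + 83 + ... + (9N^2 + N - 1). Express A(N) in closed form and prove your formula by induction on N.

We claim A(N) = N(3N^2 + 5N + 1) for all N ≥ 1.
When N = 1: A(1) = 9, and the closed form gives 9. They agree.
Suppose the result is true for N = m, so A(m) = m(3m^2 + 5m + 1).
Then A(m+1) = A(m) + (m + 9(m + 1)^2) = (m(3m^2 + 5m + 1)) + (m + 9(m + 1)^2).
Simplifying, A(m+1) = (m + 1)(3m^2 + 11m + 9) = (m+1)(3(m+1)^2 + 5(m+1) + 1),
which is the closed form with N = m+1.
This completes the induction.

A(N) = N(3N^2 + 5N + 1)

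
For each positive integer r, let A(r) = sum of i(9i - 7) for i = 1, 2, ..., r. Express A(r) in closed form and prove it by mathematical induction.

A(r) = r(r + 1)(3r - 2)

We claim A(r) = r(r + 1)(3r - 2) for all r ≥ 1.
Base case (r = 1): A(1) = 2, and the closed form gives 2. They agree.
For the inductive step, assume it holds for an arbitrary i ≥ 1, so A(i) = i(3i^2 + i - 2).
Then A(i+1) = A(i) + ((i + 1)(9i + 2)) = (i(3i^2 + i - 2)) + ((i + 1)(9i + 2)).
Simplifying, A(i+1) = (i + 1)(i + 2)(3i + 1) = (i+1)((i+1) + 1)(3(i+1) - 2),
which is the closed form with r = i+1.
By induction, the statement is established for all r ≥ 1.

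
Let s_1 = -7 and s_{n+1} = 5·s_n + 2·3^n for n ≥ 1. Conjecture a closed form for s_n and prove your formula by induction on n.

Computing the first terms: s_1 = -7, s_2 = -29, s_3 = -127. This suggests s_n = -3^n - 4·5^(n - 1).
For the base case n = 1: the formula gives -7 = -7 = s_1.
For the inductive step, assume it holds for an arbitrary p ≥ 1, so s_p = -3^p - 4·5^(p - 1).
Then s_{p+1} = 5·s_p + 2·3^p = 5·(-3^p - 4·5^(p - 1)) + 2·3^p = -3^(p + 1) - 4·5^p = -3^(p+1) - 4·5^((p+1) - 1),
which is the claimed formula at n = p+1.
Hence, by induction on n, the claim holds for every n ≥ 1.

s_n = -3^n - 4·5^(n - 1)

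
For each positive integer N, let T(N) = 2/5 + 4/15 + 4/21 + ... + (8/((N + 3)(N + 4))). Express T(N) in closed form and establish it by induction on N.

T(N) = 2N/(N + 4)

We claim T(N) = 2N/(N + 4) for all N ≥ 1.
For the base case N = 1: T(1) = 2/5, and the closed form gives 2/5. They agree.
For the inductive step, assume it holds for an arbitrary m ≥ 1, so T(m) = 2m/(m + 4).
Then T(m+1) = T(m) + (8/((m + 4)(m + 5))) = (2m/(m + 4)) + (8/((m + 4)(m + 5))).
Simplifying, T(m+1) = 2(m + 1)/(m + 5) = 2(m+1)/((m+1) + 4),
which is the closed form with N = m+1.
Hence, by induction on N, the claim holds for every N ≥ 1.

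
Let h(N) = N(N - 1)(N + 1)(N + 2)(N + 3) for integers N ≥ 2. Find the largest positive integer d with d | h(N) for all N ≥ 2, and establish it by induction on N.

Computing the first values: h(2) = 120 and h(3) = 720; gcd(120, 720) = 120, so d ≤ 120.
We prove 120 | N(N - 1)(N + 1)(N + 2)(N + 3) for all N ≥ 2 by induction on N.
Base case (N = 2): h(2) = 120 = 120·(1), so 120 | h(2).
For the inductive step, assume it holds for an arbitrary m ≥ 2, i.e. 120 | h(m). Then
h(m+1) − h(m) = m·(m+1)·(m+2)·(m+3)·(m+4) − (m-1)·m·(m+1)·(m+2)·(m+3) = m·(m+1)·(m+2)·(m+3)·[(m+4) − (m-1)] = 5·m·(m+1)·(m+2)·(m+3). The product of 4 consecutive integers is divisible by (4)! = 24, so h(m+1) − h(m) is divisible by 5·24 = 120. By the inductive hypothesis 120 | h(m), hence 120 | h(m+1).
Hence, by induction on N, the claim holds for every N ≥ 2.
Therefore the largest such d is 120.

d = 120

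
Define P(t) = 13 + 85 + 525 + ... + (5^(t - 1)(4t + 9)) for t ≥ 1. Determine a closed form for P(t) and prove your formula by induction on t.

P(t) = 5^t(t + 2) - 2

We claim P(t) = 5^t(t + 2) - 2 for all t ≥ 1.
Base step (t = 1): P(1) = 13, and the closed form gives 13. They agree.
For the inductive step, assume it holds for an arbitrary m ≥ 1, so P(m) = 5^m(m + 2) - 2.
Then P(m+1) = P(m) + (5^m(4m + 13)) = (5^m(m + 2) - 2) + (5^m(4m + 13)).
Simplifying, P(m+1) = 5·5^m·m + 15·5^m - 2 = 5^(m+1)((m+1) + 2) - 2,
which is the closed form with t = m+1.
This completes the induction.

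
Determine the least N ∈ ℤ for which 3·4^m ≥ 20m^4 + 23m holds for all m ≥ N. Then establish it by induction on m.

At m = 6: 12288 < 26058, so the inequality fails and N ≥ 7. We prove 3·4^m ≥ 20m^4 + 23m for all m ≥ 7.
When m = 7: 3·4^m = 49152 and 20m^4 + 23m = 48181, so 49152 ≥ 48181.
For the inductive step, assume it holds for an arbitrary p ≥ 7, so 3·4^p ≥ 20p^4 + 23p.
Then 3·4^(p + 1) = 4·(3·4^p) ≥ 4·(20p^4 + 23p).
Also, for p ≥ 7 we have 4·(20p^4 + 23p) ≥ 20(p+1)^4 + 23(p+1), since 4·(20p^4 + 23p) − (20(p+1)^4 + 23(p+1)) = 60p^4 - 80p^3 - 120p^2 - 11p - 43, which is nonnegative for all p ≥ 7.
Combining, 3·4^(p + 1) ≥ 20(p+1)^4 + 23(p+1).
By the principle of mathematical induction, the result holds for all m ≥ 7.
Hence the smallest such N is 7.

N = 7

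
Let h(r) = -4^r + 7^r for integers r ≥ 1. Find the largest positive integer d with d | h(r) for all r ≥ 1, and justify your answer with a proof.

Computing the first values: h(1) = 3 and h(2) = 33; gcd(3, 33) = 3, so d ≤ 3.
We prove 3 | -4^r + 7^r for all r ≥ 1 by induction on r.
For the base case r = 1: h(1) = 3 = 3·(1), so 3 | h(1).
For the inductive step, assume it holds for an arbitrary k ≥ 1, i.e. 3 | h(k). Then
7^{k+1} − 4^{k+1} = 7·7^k − 4·4^k = 7·(7^k − 4^k) + (3)·4^k. The first term is divisible by 3 by the inductive hypothesis, and the second term (3)·4^k is divisible by 3 since 3 | 3. Hence 3 | h(k+1).
By induction, the statement is established for all r ≥ 1.
Therefore the largest such d is 3.

d = 3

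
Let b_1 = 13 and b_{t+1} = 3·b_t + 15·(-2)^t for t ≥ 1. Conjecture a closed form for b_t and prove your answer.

Computing the first terms: b_1 = 13, b_2 = 9, b_3 = 87. This suggests b_t = -3(-2)^t + 7·3^(t - 1).
For the base case t = 1: the formula gives 13 = 13 = b_1.
Suppose the result is true for t = k, so b_k = -3(-2)^k + 7·3^(k - 1).
Then b_{k+1} = 3·b_k + 15·(-2)^k = 3·(-3(-2)^k + 7·3^(k - 1)) + 15·(-2)^k = -3(-2)^(k + 1) + 7·3^k = -3(-2)^(k+1) + 7·3^((k+1) - 1),
which is the claimed formula at t = k+1.
By the principle of mathematical induction, the result holds for all t ≥ 1.

b_t = -3(-2)^t + 7·3^(t - 1)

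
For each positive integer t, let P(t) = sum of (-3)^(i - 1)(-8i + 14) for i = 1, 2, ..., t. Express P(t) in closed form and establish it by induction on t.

P(t) = (-3)^t(2t - 3) + 3

We claim P(t) = (-3)^t(2t - 3) + 3 for all t ≥ 1.
For the base case t = 1: P(1) = 6, and the closed form gives 6. They agree.
Inductive step: assume the claim holds for t = i, so P(i) = (-3)^i(2i - 3) + 3.
Then P(i+1) = P(i) + ((-3)^i(-8i + 6)) = ((-3)^i(2i - 3) + 3) + ((-3)^i(-8i + 6)).
Simplifying, P(i+1) = -6(-3)^i·i + 3(-3)^i + 3 = (-3)^(i+1)(2(i+1) - 3) + 3,
which is the closed form with t = i+1.
By induction, the statement is established for all t ≥ 1.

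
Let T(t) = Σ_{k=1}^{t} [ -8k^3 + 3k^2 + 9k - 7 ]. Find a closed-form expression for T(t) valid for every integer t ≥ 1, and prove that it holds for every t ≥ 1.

We claim T(t) = -t(2t^3 + 3t^2 - 4t + 2) for all t ≥ 1.
Base case (t = 1): T(1) = -3, and the closed form gives -3. They agree.
Inductive step: assume the claim holds for t = k, so T(k) = k(-2k^3 - 3k^2 + 4k - 2).
Then T(k+1) = T(k) + (-8k^3 - 21k^2 - 9k - 3) = (k(-2k^3 - 3k^2 + 4k - 2)) + (-8k^3 - 21k^2 - 9k - 3).
Simplifying, T(k+1) = -(k + 1)(2k^3 + 9k^2 + 8k + 3) = -(k+1)(2(k+1)^3 + 3(k+1)^2 - 4(k+1) + 2),
which is the closed form with t = k+1.
By the principle of mathematical induction, the result holds for all t ≥ 1.

T(t) = -t(2t^3 + 3t^2 - 4t + 2)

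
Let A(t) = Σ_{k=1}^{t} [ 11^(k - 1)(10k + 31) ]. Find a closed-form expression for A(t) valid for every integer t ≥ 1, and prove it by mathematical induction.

We claim A(t) = 11^t(t + 3) - 3 for all t ≥ 1.
For the base case t = 1: A(1) = 41, and the closed form gives 41. They agree.
Suppose the result is true for t = k, so A(k) = 11^k(k + 3) - 3.
Then A(k+1) = A(k) + (11^k(10k + 41)) = (11^k(k + 3) - 3) + (11^k(10k + 41)).
Simplifying, A(k+1) = 11·11^k·k + 44·11^k - 3 = 11^(k+1)((k+1) + 3) - 3,
which is the closed form with t = k+1.
By the principle of mathematical induction, the result holds for all t ≥ 1.

A(t) = 11^t(t + 3) - 3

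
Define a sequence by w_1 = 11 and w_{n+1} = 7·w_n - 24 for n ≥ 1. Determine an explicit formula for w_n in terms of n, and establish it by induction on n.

w_n = 7^n + 4

Computing the first terms: w_1 = 11, w_2 = 53, w_3 = 347. This suggests w_n = 7^n + 4.
Base case (n = 1): the formula gives 11 = 11 = w_1.
Suppose the result is true for n = r, so w_r = 7^r + 4.
Then w_{r+1} = 7·w_r - 24 = 7·(7^r + 4) - 24 = 7^(r + 1) + 4,
which is the claimed formula at n = r+1.
By induction, the statement is established for all n ≥ 1.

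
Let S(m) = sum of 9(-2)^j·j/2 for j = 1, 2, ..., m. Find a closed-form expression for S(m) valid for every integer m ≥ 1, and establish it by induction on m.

We claim S(m) = (-2)^m(3m + 1) - 1 for all m ≥ 1.
Base step (m = 1): S(1) = -9, and the closed form gives -9. They agree.
Inductive step: suppose the statement holds for some j ≥ 1, so S(j) = (-2)^j(3j + 1) - 1.
Then S(j+1) = S(j) + (9(-2)^j(-j - 1)) = ((-2)^j(3j + 1) - 1) + (9(-2)^j(-j - 1)).
Simplifying, S(j+1) = -6(-2)^j·j - 8(-2)^j - 1 = (-2)^(j+1)(3(j+1) + 1) - 1,
which is the closed form with m = j+1.
This completes the induction.

S(m) = (-2)^m(3m + 1) - 1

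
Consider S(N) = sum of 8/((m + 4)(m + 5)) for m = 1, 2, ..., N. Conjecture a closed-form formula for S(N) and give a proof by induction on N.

S(N) = 8N/(5(N + 5))

We claim S(N) = 8N/(5(N + 5)) for all N ≥ 1.
Base case (N = 1): S(1) = 4/15, and the closed form gives 4/15. They agree.
For the inductive step, assume it holds for an arbitrary m ≥ 1, so S(m) = 8m/(5(m + 5)).
Then S(m+1) = S(m) + (8/((m + 5)(m + 6))) = (8m/(5(m + 5))) + (8/((m + 5)(m + 6))).
Simplifying, S(m+1) = 8(m + 1)/(5(m + 6)) = 8(m+1)/(5((m+1) + 5)),
which is the closed form with N = m+1.
By induction, the statement is established for all N ≥ 1.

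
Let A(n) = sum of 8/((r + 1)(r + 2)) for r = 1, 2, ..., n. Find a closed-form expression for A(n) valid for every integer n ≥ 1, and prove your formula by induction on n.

We claim A(n) = 4n/(n + 2) for all n ≥ 1.
For the base case n = 1: A(1) = 4/3, and the closed form gives 4/3. They agree.
Suppose the result is true for n = r, so A(r) = 4r/(r + 2).
Then A(r+1) = A(r) + (8/((r + 2)(r + 3))) = (4r/(r + 2)) + (8/((r + 2)(r + 3))).
Simplifying, A(r+1) = 4(r + 1)/(r + 3) = 4(r+1)/((r+1) + 2),
which is the closed form with n = r+1.
Hence, by induction on n, the claim holds for every n ≥ 1.

A(n) = 4n/(n + 2)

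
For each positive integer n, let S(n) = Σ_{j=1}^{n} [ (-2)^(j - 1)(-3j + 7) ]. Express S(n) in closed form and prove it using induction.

S(n) = (-2)^n(n - 2) + 2

We claim S(n) = (-2)^n(n - 2) + 2 for all n ≥ 1.
Base step (n = 1): S(1) = 4, and the closed form gives 4. They agree.
For the inductive step, assume it holds for an arbitrary j ≥ 1, so S(j) = (-2)^j(j - 2) + 2.
Then S(j+1) = S(j) + ((-2)^j(-3j + 4)) = ((-2)^j(j - 2) + 2) + ((-2)^j(-3j + 4)).
Simplifying, S(j+1) = -2(-2)^j·j + 2(-2)^j + 2 = (-2)^(j+1)((j+1) - 2) + 2,
which is the closed form with n = j+1.
By the principle of mathematical induction, the result holds for all n ≥ 1.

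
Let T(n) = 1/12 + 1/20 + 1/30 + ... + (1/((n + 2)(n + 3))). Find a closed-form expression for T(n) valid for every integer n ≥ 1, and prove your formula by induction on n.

T(n) = n/(3(n + 3))

We claim T(n) = n/(3(n + 3)) for all n ≥ 1.
Base case (n = 1): T(1) = 1/12, and the closed form gives 1/12. They agree.
For the inductive step, assume it holds for an arbitrary i ≥ 1, so T(i) = i/(3(i + 3)).
Then T(i+1) = T(i) + (1/((i + 3)(i + 4))) = (i/(3(i + 3))) + (1/((i + 3)(i + 4))).
Simplifying, T(i+1) = (i + 1)/(3(i + 4)) = (i+1)/(3((i+1) + 3)),
which is the closed form with n = i+1.
By induction, the statement is established for all n ≥ 1.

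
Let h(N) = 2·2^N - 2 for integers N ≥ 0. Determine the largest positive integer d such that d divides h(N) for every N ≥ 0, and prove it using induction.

Computing the first values: h(0) = 0 and h(1) = 2; gcd(0, 2) = 2, so d ≤ 2.
We prove 2 | 2·2^N - 2 for all N ≥ 0 by induction on N.
When N = 0: h(0) = 0 = 2·(0), so 2 | h(0).
Inductive step: suppose the statement holds for some p ≥ 0, i.e. 2 | h(p). Then
h(p+1) = 2·2^(p+1) - 2 = 2·(2·2^p - 2) + 2 = 2·h(p) + 2. The first term is divisible by 2 by the inductive hypothesis, and 2 is divisible by 2. Hence 2 | h(p+1).
This completes the induction.
Therefore the largest such d is 2.

d = 2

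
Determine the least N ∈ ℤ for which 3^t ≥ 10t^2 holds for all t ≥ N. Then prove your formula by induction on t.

N = 6

At t = 5: 243 < 250, so the inequality fails and N ≥ 6. We prove 3^t ≥ 10t^2 for all t ≥ 6.
For the base case t = 6: 3^t = 729 and 10t^2 = 360, so 729 ≥ 360.
Inductive step: suppose the statement holds for some i ≥ 6, so 3^i ≥ 10i^2.
Then 3^(i + 1) = 3·(3^i) ≥ 3·(10i^2).
Also, for i ≥ 6 we have 3·(10i^2) ≥ 10(i+1)^2, since 3 ≥ (1 + 1/i)^2 for all i ≥ 6.
Combining, 3^(i + 1) ≥ 10(i+1)^2.
Hence, by induction on t, the claim holds for every t ≥ 6.
Hence the smallest such N is 6.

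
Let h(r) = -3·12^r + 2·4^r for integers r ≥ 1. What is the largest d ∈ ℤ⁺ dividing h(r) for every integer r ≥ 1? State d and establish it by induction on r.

Computing the first values: h(1) = -28 and h(2) = -400; gcd(-28, -400) = 4, so d ≤ 4.
We prove 4 | -3·12^r + 2·4^r for all r ≥ 1 by induction on r.
For the base case r = 1: h(1) = -28 = 4·(-7), so 4 | h(1).
For the inductive step, assume it holds for an arbitrary j ≥ 1, i.e. 4 | h(j). Then
h(j+1) − 12·h(j) = (-3·12^(j+1) + 2·4^(j+1)) − 12·(-3·12^j + 2·4^j) = (2)·4^j·(4 − 12) = (-16)·4^j. Since 4 | h(j) by the inductive hypothesis, 4 | 12·h(j); and 4 | -16 since -16 = 4·-4. Therefore 4 | h(j+1).
Hence, by induction on r, the claim holds for every r ≥ 1.
Therefore the largest such d is 4.

d = 4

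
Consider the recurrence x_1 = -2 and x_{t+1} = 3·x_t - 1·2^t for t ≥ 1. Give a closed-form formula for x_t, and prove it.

x_t = 2^t - 4·3^(t - 1)

Computing the first terms: x_1 = -2, x_2 = -8, x_3 = -28. This suggests x_t = 2^t - 4·3^(t - 1).
When t = 1: the formula gives -2 = -2 = x_1.
Suppose the result is true for t = r, so x_r = 2^r - 4·3^(r - 1).
Then x_{r+1} = 3·x_r - 1·2^r = 3·(2^r - 4·3^(r - 1)) - 1·2^r = 2^(r + 1) - 4·3^r = 2^(r+1) - 4·3^((r+1) - 1),
which is the claimed formula at t = r+1.
This completes the induction.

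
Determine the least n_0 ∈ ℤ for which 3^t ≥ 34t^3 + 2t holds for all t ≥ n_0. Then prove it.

At t = 9: 19683 < 24804, so the inequality fails and n_0 ≥ 10. We prove 3^t ≥ 34t^3 + 2t for all t ≥ 10.
For the base case t = 10: 3^t = 59049 and 34t^3 + 2t = 34020, so 59049 ≥ 34020.
For the inductive step, assume it holds for an arbitrary k ≥ 10, so 3^k ≥ 34k^3 + 2k.
Then 3^(k + 1) = 3·(3^k) ≥ 3·(34k^3 + 2k).
Also, for k ≥ 10 we have 3·(34k^3 + 2k) ≥ 34(k+1)^3 + 2(k+1), since 3·(34k^3 + 2k) − (34(k+1)^3 + 2(k+1)) = 68k^3 - 102k^2 - 98k - 36, which is nonnegative for all k ≥ 10.
Combining, 3^(k + 1) ≥ 34(k+1)^3 + 2(k+1).
Hence, by induction on t, the claim holds for every t ≥ 10.
Hence the smallest such n_0 is 10.

n_0 = 10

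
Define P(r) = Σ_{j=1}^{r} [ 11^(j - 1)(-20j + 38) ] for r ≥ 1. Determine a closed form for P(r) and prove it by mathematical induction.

We claim P(r) = 2·11^r(-r + 2) - 4 for all r ≥ 1.
Base case (r = 1): P(1) = 18, and the closed form gives 18. They agree.
Inductive step: assume the claim holds for r = j, so P(j) = 2·11^j(-j + 2) - 4.
Then P(j+1) = P(j) + (11^j(-20j + 18)) = (2·11^j(-j + 2) - 4) + (11^j(-20j + 18)).
Simplifying, P(j+1) = -22·11^j·j + 22·11^j - 4 = 2·11^(j+1)(-(j+1) + 2) - 4,
which is the closed form with r = j+1.
By the principle of mathematical induction, the result holds for all r ≥ 1.

P(r) = 2·11^r(-r + 2) - 4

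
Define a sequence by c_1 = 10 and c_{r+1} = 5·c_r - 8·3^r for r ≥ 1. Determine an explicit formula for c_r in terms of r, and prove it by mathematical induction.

Computing the first terms: c_1 = 10, c_2 = 26, c_3 = 58. This suggests c_r = 4·3^r - 2·5^(r - 1).
Base step (r = 1): the formula gives 10 = 10 = c_1.
For the inductive step, assume it holds for an arbitrary p ≥ 1, so c_p = 4·3^p - 2·5^(p - 1).
Then c_{p+1} = 5·c_p - 8·3^p = 5·(4·3^p - 2·5^(p - 1)) - 8·3^p = 4·3^(p + 1) - 2·5^p = 4·3^(p+1) - 2·5^((p+1) - 1),
which is the claimed formula at r = p+1.
Hence, by induction on r, the claim holds for every r ≥ 1.

c_r = 4·3^r - 2·5^(r - 1)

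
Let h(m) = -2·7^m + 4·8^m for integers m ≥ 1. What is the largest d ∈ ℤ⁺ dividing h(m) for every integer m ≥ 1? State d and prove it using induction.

d = 2

Computing the first values: h(1) = 18 and h(2) = 158; gcd(18, 158) = 2, so d ≤ 2.
We prove 2 | -2·7^m + 4·8^m for all m ≥ 1 by induction on m.
When m = 1: h(1) = 18 = 2·(9), so 2 | h(1).
Inductive step: assume the claim holds for m = p, i.e. 2 | h(p). Then
h(p+1) − 8·h(p) = (-2·7^(p+1) + 4·8^(p+1)) − 8·(-2·7^p + 4·8^p) = (-2)·7^p·(7 − 8) = (2)·7^p. Since 2 | h(p) by the inductive hypothesis, 2 | 8·h(p); and 2 | 2 since 2 = 2·1. Therefore 2 | h(p+1).
Hence, by induction on m, the claim holds for every m ≥ 1.
Therefore the largest such d is 2.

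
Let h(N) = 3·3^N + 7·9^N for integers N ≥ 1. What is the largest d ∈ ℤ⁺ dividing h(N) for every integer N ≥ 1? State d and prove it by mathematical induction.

Computing the first values: h(1) = 72 and h(2) = 594; gcd(72, 594) = 18, so d ≤ 18.
We prove 18 | 3·3^N + 7·9^N for all N ≥ 1 by induction on N.
Base case (N = 1): h(1) = 72 = 18·(4), so 18 | h(1).
Inductive step: suppose the statement holds for some i ≥ 1, i.e. 18 | h(i). Then
h(i+1) − 9·h(i) = (3·3^(i+1) + 7·9^(i+1)) − 9·(3·3^i + 7·9^i) = (3)·3^i·(3 − 9) = (-18)·3^i. Since 18 | h(i) by the inductive hypothesis, 18 | 9·h(i); and 18 | -18 since -18 = 18·-1. Therefore 18 | h(i+1).
Hence, by induction on N, the claim holds for every N ≥ 1.
Therefore the largest such d is 18.

d = 18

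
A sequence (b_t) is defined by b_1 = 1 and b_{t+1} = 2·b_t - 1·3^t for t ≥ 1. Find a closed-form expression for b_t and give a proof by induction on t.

Computing the first terms: b_1 = 1, b_2 = -1, b_3 = -11. This suggests b_t = 2^(t + 1) - 3^t.
When t = 1: the formula gives 1 = 1 = b_1.
Inductive step: assume the claim holds for t = j, so b_j = 2^(j + 1) - 3^j.
Then b_{j+1} = 2·b_j - 1·3^j = 2·(2^(j + 1) - 3^j) - 1·3^j = 2^(j + 2) - 3^(j + 1) = 2^((j+1) + 1) - 3^(j+1),
which is the claimed formula at t = j+1.
By induction, the statement is established for all t ≥ 1.

b_t = 2^(t + 1) - 3^t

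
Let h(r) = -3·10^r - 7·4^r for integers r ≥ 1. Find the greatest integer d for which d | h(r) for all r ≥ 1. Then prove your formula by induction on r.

d = 2

Computing the first values: h(1) = -58 and h(2) = -412; gcd(-58, -412) = 2, so d ≤ 2.
We prove 2 | -3·10^r - 7·4^r for all r ≥ 1 by induction on r.
When r = 1: h(1) = -58 = 2·(-29), so 2 | h(1).
Inductive step: assume the claim holds for r = k, i.e. 2 | h(k). Then
h(k+1) − 10·h(k) = (-3·10^(k+1) - 7·4^(k+1)) − 10·(-3·10^k - 7·4^k) = (-7)·4^k·(4 − 10) = (42)·4^k. Since 2 | h(k) by the inductive hypothesis, 2 | 10·h(k); and 2 | 42 since 42 = 2·21. Therefore 2 | h(k+1).
By the principle of mathematical induction, the result holds for all r ≥ 1.
Therefore the largest such d is 2.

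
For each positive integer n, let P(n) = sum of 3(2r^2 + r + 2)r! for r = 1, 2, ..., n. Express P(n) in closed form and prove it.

P(n) = (6n + 3)(n + 1)! - 3

We claim P(n) = (6n + 3)(n + 1)! - 3 for all n ≥ 1.
For the base case n = 1: P(1) = 15, and the closed form gives 15. They agree.
Inductive step: suppose the statement holds for some r ≥ 1, so P(r) = (6r + 3)(r + 1)! - 3.
Then P(r+1) = P(r) + (3(2r^2 + 5r + 5)(r + 1)!) = ((6r + 3)(r + 1)! - 3) + (3(2r^2 + 5r + 5)(r + 1)!).
Simplifying, P(r+1) = (6(r+1) + 3)((r+1) + 1)! - 3,
which is the closed form with n = r+1.
Hence, by induction on n, the claim holds for every n ≥ 1.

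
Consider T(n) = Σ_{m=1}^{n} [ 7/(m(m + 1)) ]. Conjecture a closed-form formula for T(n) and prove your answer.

T(n) = 7n/(n + 1)

We claim T(n) = 7n/(n + 1) for all n ≥ 1.
Base step (n = 1): T(1) = 7/2, and the closed form gives 7/2. They agree.
Inductive step: suppose the statement holds for some m ≥ 1, so T(m) = 7m/(m + 1).
Then T(m+1) = T(m) + (7/((m + 1)(m + 2))) = (7m/(m + 1)) + (7/((m + 1)(m + 2))).
Simplifying, T(m+1) = 7(m + 1)/(m + 2) = 7(m+1)/((m+1) + 1),
which is the closed form with n = m+1.
By the principle of mathematical induction, the result holds for all n ≥ 1.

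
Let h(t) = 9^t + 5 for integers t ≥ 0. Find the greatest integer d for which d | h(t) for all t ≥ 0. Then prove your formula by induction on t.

Computing the first values: h(0) = 6 and h(1) = 14; gcd(6, 14) = 2, so d ≤ 2.
We prove 2 | 9^t + 5 for all t ≥ 0 by induction on t.
When t = 0: h(0) = 6 = 2·(3), so 2 | h(0).
For the inductive step, assume it holds for an arbitrary k ≥ 0, i.e. 2 | h(k). Then
h(k+1) = 9^(k+1) + 5 = 9·(9^k + 5) - 40 = 9·h(k) - 40. The first term is divisible by 2 by the inductive hypothesis, and -40 is divisible by 2. Hence 2 | h(k+1).
By the principle of mathematical induction, the result holds for all t ≥ 0.
Therefore the largest such d is 2.

d = 2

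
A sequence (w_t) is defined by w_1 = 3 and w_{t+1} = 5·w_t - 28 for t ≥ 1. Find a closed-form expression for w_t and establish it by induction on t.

Computing the first terms: w_1 = 3, w_2 = -13, w_3 = -93. This suggests w_t = -4·5^(t - 1) + 7.
Base step (t = 1): the formula gives 3 = 3 = w_1.
For the inductive step, assume it holds for an arbitrary p ≥ 1, so w_p = -4·5^(p - 1) + 7.
Then w_{p+1} = 5·w_p - 28 = 5·(-4·5^(p - 1) + 7) - 28 = -4·5^p + 7 = -4·5^((p+1) - 1) + 7,
which is the claimed formula at t = p+1.
By the principle of mathematical induction, the result holds for all t ≥ 1.

w_t = -4·5^(t - 1) + 7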